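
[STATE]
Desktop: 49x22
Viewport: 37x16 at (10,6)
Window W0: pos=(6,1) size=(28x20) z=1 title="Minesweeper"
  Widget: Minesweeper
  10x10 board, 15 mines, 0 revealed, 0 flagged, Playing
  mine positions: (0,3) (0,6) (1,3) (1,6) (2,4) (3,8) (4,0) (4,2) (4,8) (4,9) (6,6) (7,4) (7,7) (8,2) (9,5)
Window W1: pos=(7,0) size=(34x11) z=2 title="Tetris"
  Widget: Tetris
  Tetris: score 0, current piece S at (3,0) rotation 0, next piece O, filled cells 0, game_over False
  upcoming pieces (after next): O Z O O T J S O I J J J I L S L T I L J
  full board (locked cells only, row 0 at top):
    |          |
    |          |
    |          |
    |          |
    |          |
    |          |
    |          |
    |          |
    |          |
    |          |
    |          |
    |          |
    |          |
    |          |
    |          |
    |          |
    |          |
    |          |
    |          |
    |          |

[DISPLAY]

        │                     ┃      
        │                     ┃      
        │                     ┃      
        │Score:               ┃      
━━━━━━━━━━━━━━━━━━━━━━━━━━━━━━┛      
■■■■■■■                ┃             
■■■■■■■                ┃             
■■■■■■■                ┃             
                       ┃             
                       ┃             
                       ┃             
                       ┃             
                       ┃             
                       ┃             
━━━━━━━━━━━━━━━━━━━━━━━┛             
                                     


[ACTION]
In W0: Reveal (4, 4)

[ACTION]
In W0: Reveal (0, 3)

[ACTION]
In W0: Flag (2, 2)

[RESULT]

        │                     ┃      
        │                     ┃      
        │                     ┃      
        │Score:               ┃      
━━━━━━━━━━━━━━━━━━━━━━━━━━━━━━┛      
■✹■■✹■■                ┃             
■■■■■■■                ┃             
■■✹■■■■                ┃             
                       ┃             
                       ┃             
                       ┃             
                       ┃             
                       ┃             
                       ┃             
━━━━━━━━━━━━━━━━━━━━━━━┛             
                                     


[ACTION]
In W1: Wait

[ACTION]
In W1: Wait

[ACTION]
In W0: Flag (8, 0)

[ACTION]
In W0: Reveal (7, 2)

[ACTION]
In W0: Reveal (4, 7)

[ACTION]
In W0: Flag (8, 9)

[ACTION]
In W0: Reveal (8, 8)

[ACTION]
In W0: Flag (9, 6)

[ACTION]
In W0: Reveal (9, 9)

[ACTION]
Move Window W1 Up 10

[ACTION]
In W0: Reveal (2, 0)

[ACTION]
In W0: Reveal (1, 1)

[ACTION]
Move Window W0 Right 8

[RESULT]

        │                     ┃┃     
        │                     ┃┃     
        │                     ┃┃     
        │Score:               ┃┃     
━━━━━━━━━━━━━━━━━━━━━━━━━━━━━━┛┃     
    ┃■■■■✹■■✹■■                ┃     
    ┃■■✹■■■■■■■                ┃     
    ┃■■■■■✹■■■■                ┃     
    ┃                          ┃     
    ┃                          ┃     
    ┃                          ┃     
    ┃                          ┃     
    ┃                          ┃     
    ┃                          ┃     
    ┗━━━━━━━━━━━━━━━━━━━━━━━━━━┛     
                                     


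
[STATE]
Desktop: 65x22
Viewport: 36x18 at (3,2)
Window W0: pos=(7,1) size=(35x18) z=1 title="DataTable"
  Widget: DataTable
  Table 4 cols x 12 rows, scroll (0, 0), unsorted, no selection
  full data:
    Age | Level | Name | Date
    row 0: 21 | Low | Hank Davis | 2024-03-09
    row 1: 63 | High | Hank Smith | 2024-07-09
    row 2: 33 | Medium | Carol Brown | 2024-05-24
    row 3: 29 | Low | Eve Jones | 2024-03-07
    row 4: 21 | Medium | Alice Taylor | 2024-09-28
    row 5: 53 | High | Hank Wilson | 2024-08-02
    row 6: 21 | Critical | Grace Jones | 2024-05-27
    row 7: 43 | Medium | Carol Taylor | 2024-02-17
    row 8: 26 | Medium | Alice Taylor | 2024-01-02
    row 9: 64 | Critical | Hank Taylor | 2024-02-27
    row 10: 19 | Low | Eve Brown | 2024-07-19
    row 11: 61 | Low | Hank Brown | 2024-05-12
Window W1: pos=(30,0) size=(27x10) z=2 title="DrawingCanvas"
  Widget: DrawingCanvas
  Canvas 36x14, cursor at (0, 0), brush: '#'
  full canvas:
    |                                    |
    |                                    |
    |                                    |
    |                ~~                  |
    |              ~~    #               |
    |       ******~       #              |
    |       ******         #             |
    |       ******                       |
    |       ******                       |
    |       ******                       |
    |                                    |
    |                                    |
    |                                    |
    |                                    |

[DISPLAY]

    ┃ DataTable            ┠────────
    ┠──────────────────────┃+       
    ┃Age│Level   │Name     ┃        
    ┃───┼────────┼─────────┃        
    ┃21 │Low     │Hank Davi┃        
    ┃63 │High    │Hank Smit┃        
    ┃33 │Medium  │Carol Bro┃       *
    ┃29 │Low     │Eve Jones┗━━━━━━━━
    ┃21 │Medium  │Alice Taylor│2024-
    ┃53 │High    │Hank Wilson │2024-
    ┃21 │Critical│Grace Jones │2024-
    ┃43 │Medium  │Carol Taylor│2024-
    ┃26 │Medium  │Alice Taylor│2024-
    ┃64 │Critical│Hank Taylor │2024-
    ┃19 │Low     │Eve Brown   │2024-
    ┃61 │Low     │Hank Brown  │2024-
    ┗━━━━━━━━━━━━━━━━━━━━━━━━━━━━━━━
                                    


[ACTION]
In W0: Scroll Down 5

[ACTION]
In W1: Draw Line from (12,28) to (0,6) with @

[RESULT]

    ┃ DataTable            ┠────────
    ┠──────────────────────┃+     @ 
    ┃Age│Level   │Name     ┃       @
    ┃───┼────────┼─────────┃        
    ┃21 │Low     │Hank Davi┃        
    ┃63 │High    │Hank Smit┃        
    ┃33 │Medium  │Carol Bro┃       *
    ┃29 │Low     │Eve Jones┗━━━━━━━━
    ┃21 │Medium  │Alice Taylor│2024-
    ┃53 │High    │Hank Wilson │2024-
    ┃21 │Critical│Grace Jones │2024-
    ┃43 │Medium  │Carol Taylor│2024-
    ┃26 │Medium  │Alice Taylor│2024-
    ┃64 │Critical│Hank Taylor │2024-
    ┃19 │Low     │Eve Brown   │2024-
    ┃61 │Low     │Hank Brown  │2024-
    ┗━━━━━━━━━━━━━━━━━━━━━━━━━━━━━━━
                                    


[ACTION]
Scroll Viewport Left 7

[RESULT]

       ┃ DataTable            ┠─────
       ┠──────────────────────┃+    
       ┃Age│Level   │Name     ┃     
       ┃───┼────────┼─────────┃     
       ┃21 │Low     │Hank Davi┃     
       ┃63 │High    │Hank Smit┃     
       ┃33 │Medium  │Carol Bro┃     
       ┃29 │Low     │Eve Jones┗━━━━━
       ┃21 │Medium  │Alice Taylor│20
       ┃53 │High    │Hank Wilson │20
       ┃21 │Critical│Grace Jones │20
       ┃43 │Medium  │Carol Taylor│20
       ┃26 │Medium  │Alice Taylor│20
       ┃64 │Critical│Hank Taylor │20
       ┃19 │Low     │Eve Brown   │20
       ┃61 │Low     │Hank Brown  │20
       ┗━━━━━━━━━━━━━━━━━━━━━━━━━━━━
                                    


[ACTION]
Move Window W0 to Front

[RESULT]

       ┃ DataTable                  
       ┠────────────────────────────
       ┃Age│Level   │Name        │Da
       ┃───┼────────┼────────────┼──
       ┃21 │Low     │Hank Davis  │20
       ┃63 │High    │Hank Smith  │20
       ┃33 │Medium  │Carol Brown │20
       ┃29 │Low     │Eve Jones   │20
       ┃21 │Medium  │Alice Taylor│20
       ┃53 │High    │Hank Wilson │20
       ┃21 │Critical│Grace Jones │20
       ┃43 │Medium  │Carol Taylor│20
       ┃26 │Medium  │Alice Taylor│20
       ┃64 │Critical│Hank Taylor │20
       ┃19 │Low     │Eve Brown   │20
       ┃61 │Low     │Hank Brown  │20
       ┗━━━━━━━━━━━━━━━━━━━━━━━━━━━━
                                    


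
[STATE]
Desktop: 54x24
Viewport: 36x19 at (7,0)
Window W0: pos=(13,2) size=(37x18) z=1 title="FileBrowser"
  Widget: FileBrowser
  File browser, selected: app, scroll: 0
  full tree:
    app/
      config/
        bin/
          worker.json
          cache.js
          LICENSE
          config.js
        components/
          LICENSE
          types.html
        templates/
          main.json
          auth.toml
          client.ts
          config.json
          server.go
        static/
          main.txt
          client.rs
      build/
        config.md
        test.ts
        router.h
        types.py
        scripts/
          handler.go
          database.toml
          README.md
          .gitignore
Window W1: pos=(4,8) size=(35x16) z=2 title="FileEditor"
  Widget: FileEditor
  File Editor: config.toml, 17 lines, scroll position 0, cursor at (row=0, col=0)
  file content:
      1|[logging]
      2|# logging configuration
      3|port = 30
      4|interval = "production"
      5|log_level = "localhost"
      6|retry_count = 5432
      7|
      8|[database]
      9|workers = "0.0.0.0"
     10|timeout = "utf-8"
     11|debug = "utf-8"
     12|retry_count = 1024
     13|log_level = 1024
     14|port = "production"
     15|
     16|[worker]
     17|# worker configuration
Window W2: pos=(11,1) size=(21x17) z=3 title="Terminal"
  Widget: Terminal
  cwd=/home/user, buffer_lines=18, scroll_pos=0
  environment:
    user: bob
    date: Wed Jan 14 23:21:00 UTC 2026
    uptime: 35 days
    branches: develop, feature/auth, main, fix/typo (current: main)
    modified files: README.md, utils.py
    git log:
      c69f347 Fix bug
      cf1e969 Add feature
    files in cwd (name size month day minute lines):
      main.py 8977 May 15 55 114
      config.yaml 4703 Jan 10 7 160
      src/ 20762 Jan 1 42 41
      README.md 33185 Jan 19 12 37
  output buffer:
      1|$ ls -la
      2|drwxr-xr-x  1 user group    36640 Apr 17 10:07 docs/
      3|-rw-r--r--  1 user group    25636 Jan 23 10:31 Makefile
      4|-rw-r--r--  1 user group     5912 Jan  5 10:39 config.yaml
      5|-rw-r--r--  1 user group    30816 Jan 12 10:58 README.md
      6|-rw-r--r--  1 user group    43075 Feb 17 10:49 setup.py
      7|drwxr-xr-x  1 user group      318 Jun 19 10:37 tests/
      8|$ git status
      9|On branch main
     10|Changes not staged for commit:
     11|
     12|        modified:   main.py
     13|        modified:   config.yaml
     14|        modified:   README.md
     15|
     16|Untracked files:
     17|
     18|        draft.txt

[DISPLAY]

                                    
    ┏━━━━━━━━━━━━━━━━━━━┓           
    ┃ Terminal          ┃━━━━━━━━━━━
    ┠───────────────────┨           
    ┃$ ls -la           ┃───────────
    ┃drwxr-xr-x  1 user ┃           
    ┃-rw-r--r--  1 user ┃           
    ┃-rw-r--r--  1 user ┃           
━━━━┃-rw-r--r--  1 user ┃━━━━━━┓    
ileE┃-rw-r--r--  1 user ┃      ┃    
────┃drwxr-xr-x  1 user ┃──────┨    
oggi┃$ git status       ┃     ▲┃    
logg┃On branch main     ┃     █┃    
rt =┃Changes not staged ┃     ░┃    
terv┃                   ┃     ░┃    
g_le┃        modified:  ┃     ░┃    
try_┃        modified:  ┃     ░┃    
    ┗━━━━━━━━━━━━━━━━━━━┛     ░┃    
atabase]                      ░┃    


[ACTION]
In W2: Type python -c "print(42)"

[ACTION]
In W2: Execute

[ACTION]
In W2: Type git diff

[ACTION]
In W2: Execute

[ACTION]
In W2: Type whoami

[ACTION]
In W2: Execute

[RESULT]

                                    
    ┏━━━━━━━━━━━━━━━━━━━┓           
    ┃ Terminal          ┃━━━━━━━━━━━
    ┠───────────────────┨           
    ┃        draft.txt  ┃───────────
    ┃$ python -c "print(┃           
    ┃42                 ┃           
    ┃$ git diff         ┃           
━━━━┃diff --git a/main.p┃━━━━━━┓    
ileE┃--- a/main.py      ┃      ┃    
────┃+++ b/main.py      ┃──────┨    
oggi┃@@ -1,3 +1,4 @@    ┃     ▲┃    
logg┃+# updated         ┃     █┃    
rt =┃ import sys        ┃     ░┃    
terv┃$ whoami           ┃     ░┃    
g_le┃bob                ┃     ░┃    
try_┃$ █                ┃     ░┃    
    ┗━━━━━━━━━━━━━━━━━━━┛     ░┃    
atabase]                      ░┃    


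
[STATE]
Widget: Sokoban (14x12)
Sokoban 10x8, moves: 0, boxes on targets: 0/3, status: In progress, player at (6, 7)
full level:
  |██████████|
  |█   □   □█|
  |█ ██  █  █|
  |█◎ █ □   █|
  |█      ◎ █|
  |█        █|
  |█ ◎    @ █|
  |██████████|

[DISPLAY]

██████████    
█   □   □█    
█ ██  █  █    
█◎ █ □   █    
█      ◎ █    
█        █    
█ ◎    @ █    
██████████    
Moves: 0  0/3 
              
              
              


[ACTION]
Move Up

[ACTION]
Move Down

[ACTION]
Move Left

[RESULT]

██████████    
█   □   □█    
█ ██  █  █    
█◎ █ □   █    
█      ◎ █    
█        █    
█ ◎   @  █    
██████████    
Moves: 3  0/3 
              
              
              


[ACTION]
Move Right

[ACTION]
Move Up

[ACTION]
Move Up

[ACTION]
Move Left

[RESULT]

██████████    
█   □   □█    
█ ██  █  █    
█◎ █ □   █    
█     @◎ █    
█        █    
█ ◎      █    
██████████    
Moves: 7  0/3 
              
              
              


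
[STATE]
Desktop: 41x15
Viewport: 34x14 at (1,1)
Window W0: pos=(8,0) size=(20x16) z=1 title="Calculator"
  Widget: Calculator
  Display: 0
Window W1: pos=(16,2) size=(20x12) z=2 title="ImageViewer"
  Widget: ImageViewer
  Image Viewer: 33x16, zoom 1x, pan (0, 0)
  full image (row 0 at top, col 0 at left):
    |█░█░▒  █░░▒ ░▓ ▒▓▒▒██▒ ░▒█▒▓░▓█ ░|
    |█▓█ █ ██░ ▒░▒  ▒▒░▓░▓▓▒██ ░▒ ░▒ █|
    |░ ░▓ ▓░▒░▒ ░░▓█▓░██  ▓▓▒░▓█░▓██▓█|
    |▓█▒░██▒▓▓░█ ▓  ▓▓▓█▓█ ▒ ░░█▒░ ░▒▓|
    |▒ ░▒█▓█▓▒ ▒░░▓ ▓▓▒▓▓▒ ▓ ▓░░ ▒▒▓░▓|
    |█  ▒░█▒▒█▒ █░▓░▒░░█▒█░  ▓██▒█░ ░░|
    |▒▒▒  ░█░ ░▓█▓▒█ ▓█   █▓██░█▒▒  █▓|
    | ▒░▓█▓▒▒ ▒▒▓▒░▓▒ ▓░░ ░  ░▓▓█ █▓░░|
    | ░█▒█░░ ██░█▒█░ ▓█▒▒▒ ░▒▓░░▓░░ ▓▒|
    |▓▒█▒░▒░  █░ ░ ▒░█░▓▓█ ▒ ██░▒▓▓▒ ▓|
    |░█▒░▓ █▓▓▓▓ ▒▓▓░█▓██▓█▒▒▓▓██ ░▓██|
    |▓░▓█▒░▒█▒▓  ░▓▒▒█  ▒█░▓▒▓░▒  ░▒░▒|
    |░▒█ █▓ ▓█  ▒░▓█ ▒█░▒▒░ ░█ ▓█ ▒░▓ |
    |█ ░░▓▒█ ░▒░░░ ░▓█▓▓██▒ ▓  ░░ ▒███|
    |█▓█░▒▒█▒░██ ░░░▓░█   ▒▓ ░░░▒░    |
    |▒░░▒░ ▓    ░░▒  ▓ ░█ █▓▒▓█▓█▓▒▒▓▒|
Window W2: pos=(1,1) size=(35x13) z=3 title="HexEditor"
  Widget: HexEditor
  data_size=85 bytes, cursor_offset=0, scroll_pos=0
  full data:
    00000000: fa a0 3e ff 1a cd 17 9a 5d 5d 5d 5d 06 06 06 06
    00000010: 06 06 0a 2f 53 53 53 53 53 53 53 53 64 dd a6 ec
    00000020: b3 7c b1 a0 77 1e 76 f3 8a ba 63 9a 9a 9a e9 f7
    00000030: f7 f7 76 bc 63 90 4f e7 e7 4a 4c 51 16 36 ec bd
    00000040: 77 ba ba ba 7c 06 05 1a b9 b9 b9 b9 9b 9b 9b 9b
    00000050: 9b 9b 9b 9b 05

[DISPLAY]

┏━━━━━━━━━━━━━━━━━━━━━━━━━━━━━━━━━
┃ HexEditor                       
┠─────────────────────────────────
┃00000000  FA a0 3e ff 1a cd 17 9a
┃00000010  06 06 0a 2f 53 53 53 53
┃00000020  b3 7c b1 a0 77 1e 76 f3
┃00000030  f7 f7 76 bc 63 90 4f e7
┃00000040  77 ba ba ba 7c 06 05 1a
┃00000050  9b 9b 9b 9b 05         
┃                                 
┃                                 
┃                                 
┗━━━━━━━━━━━━━━━━━━━━━━━━━━━━━━━━━
       ┃└───┴───┴───┴───┘ ┃       


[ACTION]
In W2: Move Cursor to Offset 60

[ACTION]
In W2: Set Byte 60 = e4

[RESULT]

┏━━━━━━━━━━━━━━━━━━━━━━━━━━━━━━━━━
┃ HexEditor                       
┠─────────────────────────────────
┃00000000  fa a0 3e ff 1a cd 17 9a
┃00000010  06 06 0a 2f 53 53 53 53
┃00000020  b3 7c b1 a0 77 1e 76 f3
┃00000030  f7 f7 76 bc 63 90 4f e7
┃00000040  77 ba ba ba 7c 06 05 1a
┃00000050  9b 9b 9b 9b 05         
┃                                 
┃                                 
┃                                 
┗━━━━━━━━━━━━━━━━━━━━━━━━━━━━━━━━━
       ┃└───┴───┴───┴───┘ ┃       


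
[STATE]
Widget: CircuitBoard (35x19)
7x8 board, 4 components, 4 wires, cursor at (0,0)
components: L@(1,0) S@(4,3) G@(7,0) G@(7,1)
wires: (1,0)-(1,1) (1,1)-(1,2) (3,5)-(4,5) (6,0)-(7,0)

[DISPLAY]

   0 1 2 3 4 5 6                   
0  [.]                             
                                   
1   L ─ · ─ ·                      
                                   
2                                  
                                   
3                       ·          
                        │          
4               S       ·          
                                   
5                                  
                                   
6   ·                              
    │                              
7   G   G                          
Cursor: (0,0)                      
                                   
                                   


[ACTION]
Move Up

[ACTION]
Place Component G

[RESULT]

   0 1 2 3 4 5 6                   
0  [G]                             
                                   
1   L ─ · ─ ·                      
                                   
2                                  
                                   
3                       ·          
                        │          
4               S       ·          
                                   
5                                  
                                   
6   ·                              
    │                              
7   G   G                          
Cursor: (0,0)                      
                                   
                                   


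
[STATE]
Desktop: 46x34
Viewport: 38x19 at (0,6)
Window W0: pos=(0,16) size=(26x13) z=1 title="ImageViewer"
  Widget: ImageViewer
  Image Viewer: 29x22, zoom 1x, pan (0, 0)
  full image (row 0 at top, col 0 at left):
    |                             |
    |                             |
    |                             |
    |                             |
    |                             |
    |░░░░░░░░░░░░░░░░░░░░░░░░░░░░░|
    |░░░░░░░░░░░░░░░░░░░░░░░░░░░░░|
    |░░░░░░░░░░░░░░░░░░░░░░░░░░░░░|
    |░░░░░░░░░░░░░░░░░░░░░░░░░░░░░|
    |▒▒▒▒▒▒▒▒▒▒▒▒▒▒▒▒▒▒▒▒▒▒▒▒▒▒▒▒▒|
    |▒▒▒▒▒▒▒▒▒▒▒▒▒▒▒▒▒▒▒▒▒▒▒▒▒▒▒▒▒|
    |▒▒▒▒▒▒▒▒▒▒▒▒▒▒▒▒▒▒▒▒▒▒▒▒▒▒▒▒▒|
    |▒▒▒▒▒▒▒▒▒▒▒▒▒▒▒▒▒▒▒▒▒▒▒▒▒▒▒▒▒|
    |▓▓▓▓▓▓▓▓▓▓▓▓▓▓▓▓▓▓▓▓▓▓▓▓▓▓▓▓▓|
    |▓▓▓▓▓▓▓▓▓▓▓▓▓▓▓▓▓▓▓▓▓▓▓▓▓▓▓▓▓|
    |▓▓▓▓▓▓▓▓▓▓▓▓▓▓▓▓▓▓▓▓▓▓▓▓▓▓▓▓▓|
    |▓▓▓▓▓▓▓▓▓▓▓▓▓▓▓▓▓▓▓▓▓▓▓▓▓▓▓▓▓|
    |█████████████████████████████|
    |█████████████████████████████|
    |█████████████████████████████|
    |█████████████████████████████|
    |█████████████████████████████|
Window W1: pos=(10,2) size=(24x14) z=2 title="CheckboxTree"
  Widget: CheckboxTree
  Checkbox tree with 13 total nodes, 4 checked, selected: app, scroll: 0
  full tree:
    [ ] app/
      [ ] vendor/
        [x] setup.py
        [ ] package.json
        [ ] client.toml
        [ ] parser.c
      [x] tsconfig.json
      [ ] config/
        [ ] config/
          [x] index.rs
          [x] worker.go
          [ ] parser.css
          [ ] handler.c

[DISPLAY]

          ┃   [-] vendor/        ┃    
          ┃     [x] setup.py     ┃    
          ┃     [ ] package.json ┃    
          ┃     [ ] client.toml  ┃    
          ┃     [ ] parser.c     ┃    
          ┃   [x] tsconfig.json  ┃    
          ┃   [-] config/        ┃    
          ┃     [-] config/      ┃    
          ┃       [x] index.rs   ┃    
          ┗━━━━━━━━━━━━━━━━━━━━━━┛    
┏━━━━━━━━━━━━━━━━━━━━━━━━┓            
┃ ImageViewer            ┃            
┠────────────────────────┨            
┃                        ┃            
┃                        ┃            
┃                        ┃            
┃                        ┃            
┃                        ┃            
┃░░░░░░░░░░░░░░░░░░░░░░░░┃            


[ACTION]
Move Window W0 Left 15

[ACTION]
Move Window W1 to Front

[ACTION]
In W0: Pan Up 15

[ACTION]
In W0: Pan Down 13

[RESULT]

          ┃   [-] vendor/        ┃    
          ┃     [x] setup.py     ┃    
          ┃     [ ] package.json ┃    
          ┃     [ ] client.toml  ┃    
          ┃     [ ] parser.c     ┃    
          ┃   [x] tsconfig.json  ┃    
          ┃   [-] config/        ┃    
          ┃     [-] config/      ┃    
          ┃       [x] index.rs   ┃    
          ┗━━━━━━━━━━━━━━━━━━━━━━┛    
┏━━━━━━━━━━━━━━━━━━━━━━━━┓            
┃ ImageViewer            ┃            
┠────────────────────────┨            
┃▓▓▓▓▓▓▓▓▓▓▓▓▓▓▓▓▓▓▓▓▓▓▓▓┃            
┃▓▓▓▓▓▓▓▓▓▓▓▓▓▓▓▓▓▓▓▓▓▓▓▓┃            
┃▓▓▓▓▓▓▓▓▓▓▓▓▓▓▓▓▓▓▓▓▓▓▓▓┃            
┃▓▓▓▓▓▓▓▓▓▓▓▓▓▓▓▓▓▓▓▓▓▓▓▓┃            
┃████████████████████████┃            
┃████████████████████████┃            


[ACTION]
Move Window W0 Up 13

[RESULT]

┃▓▓▓▓▓▓▓▓▓┃   [-] vendor/        ┃    
┃▓▓▓▓▓▓▓▓▓┃     [x] setup.py     ┃    
┃▓▓▓▓▓▓▓▓▓┃     [ ] package.json ┃    
┃▓▓▓▓▓▓▓▓▓┃     [ ] client.toml  ┃    
┃█████████┃     [ ] parser.c     ┃    
┃█████████┃   [x] tsconfig.json  ┃    
┃█████████┃   [-] config/        ┃    
┃█████████┃     [-] config/      ┃    
┃█████████┃       [x] index.rs   ┃    
┗━━━━━━━━━┗━━━━━━━━━━━━━━━━━━━━━━┛    
                                      
                                      
                                      
                                      
                                      
                                      
                                      
                                      
                                      


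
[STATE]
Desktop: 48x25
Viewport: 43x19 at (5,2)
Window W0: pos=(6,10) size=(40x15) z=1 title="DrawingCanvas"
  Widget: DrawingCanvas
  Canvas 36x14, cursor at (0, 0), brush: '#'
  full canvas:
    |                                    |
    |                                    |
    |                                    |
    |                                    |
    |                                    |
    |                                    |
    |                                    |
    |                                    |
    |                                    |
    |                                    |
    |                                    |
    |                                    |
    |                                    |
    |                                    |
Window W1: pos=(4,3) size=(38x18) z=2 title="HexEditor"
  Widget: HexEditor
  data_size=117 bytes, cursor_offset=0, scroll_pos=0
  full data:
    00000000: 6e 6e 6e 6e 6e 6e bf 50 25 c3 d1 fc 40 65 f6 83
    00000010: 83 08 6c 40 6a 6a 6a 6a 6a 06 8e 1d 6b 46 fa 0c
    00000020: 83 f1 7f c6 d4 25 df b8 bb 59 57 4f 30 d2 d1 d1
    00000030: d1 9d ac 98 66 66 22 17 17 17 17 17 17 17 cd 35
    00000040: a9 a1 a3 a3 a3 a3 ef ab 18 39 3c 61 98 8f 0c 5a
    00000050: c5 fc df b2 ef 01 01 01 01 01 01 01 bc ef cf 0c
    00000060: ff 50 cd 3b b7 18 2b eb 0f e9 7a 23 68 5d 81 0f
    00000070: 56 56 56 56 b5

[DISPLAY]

                                           
━━━━━━━━━━━━━━━━━━━━━━━━━━━━━━━━━━━━┓      
 HexEditor                          ┃      
────────────────────────────────────┨      
00000000  6E 6e 6e 6e 6e 6e bf 50  2┃      
00000010  83 08 6c 40 6a 6a 6a 6a  6┃      
00000020  83 f1 7f c6 d4 25 df b8  b┃      
00000030  d1 9d ac 98 66 66 22 17  1┃      
00000040  a9 a1 a3 a3 a3 a3 ef ab  1┃━━━┓  
00000050  c5 fc df b2 ef 01 01 01  0┃   ┃  
00000060  ff 50 cd 3b b7 18 2b eb  0┃───┨  
00000070  56 56 56 56 b5            ┃   ┃  
                                    ┃   ┃  
                                    ┃   ┃  
                                    ┃   ┃  
                                    ┃   ┃  
                                    ┃   ┃  
                                    ┃   ┃  
━━━━━━━━━━━━━━━━━━━━━━━━━━━━━━━━━━━━┛   ┃  


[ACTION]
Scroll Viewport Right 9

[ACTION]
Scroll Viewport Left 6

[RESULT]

                                           
    ┏━━━━━━━━━━━━━━━━━━━━━━━━━━━━━━━━━━━━┓ 
    ┃ HexEditor                          ┃ 
    ┠────────────────────────────────────┨ 
    ┃00000000  6E 6e 6e 6e 6e 6e bf 50  2┃ 
    ┃00000010  83 08 6c 40 6a 6a 6a 6a  6┃ 
    ┃00000020  83 f1 7f c6 d4 25 df b8  b┃ 
    ┃00000030  d1 9d ac 98 66 66 22 17  1┃ 
    ┃00000040  a9 a1 a3 a3 a3 a3 ef ab  1┃━
    ┃00000050  c5 fc df b2 ef 01 01 01  0┃ 
    ┃00000060  ff 50 cd 3b b7 18 2b eb  0┃─
    ┃00000070  56 56 56 56 b5            ┃ 
    ┃                                    ┃ 
    ┃                                    ┃ 
    ┃                                    ┃ 
    ┃                                    ┃ 
    ┃                                    ┃ 
    ┃                                    ┃ 
    ┗━━━━━━━━━━━━━━━━━━━━━━━━━━━━━━━━━━━━┛ 


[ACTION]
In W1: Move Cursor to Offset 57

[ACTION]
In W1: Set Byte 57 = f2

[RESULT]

                                           
    ┏━━━━━━━━━━━━━━━━━━━━━━━━━━━━━━━━━━━━┓ 
    ┃ HexEditor                          ┃ 
    ┠────────────────────────────────────┨ 
    ┃00000000  6e 6e 6e 6e 6e 6e bf 50  2┃ 
    ┃00000010  83 08 6c 40 6a 6a 6a 6a  6┃ 
    ┃00000020  83 f1 7f c6 d4 25 df b8  b┃ 
    ┃00000030  d1 9d ac 98 66 66 22 17  1┃ 
    ┃00000040  a9 a1 a3 a3 a3 a3 ef ab  1┃━
    ┃00000050  c5 fc df b2 ef 01 01 01  0┃ 
    ┃00000060  ff 50 cd 3b b7 18 2b eb  0┃─
    ┃00000070  56 56 56 56 b5            ┃ 
    ┃                                    ┃ 
    ┃                                    ┃ 
    ┃                                    ┃ 
    ┃                                    ┃ 
    ┃                                    ┃ 
    ┃                                    ┃ 
    ┗━━━━━━━━━━━━━━━━━━━━━━━━━━━━━━━━━━━━┛ 


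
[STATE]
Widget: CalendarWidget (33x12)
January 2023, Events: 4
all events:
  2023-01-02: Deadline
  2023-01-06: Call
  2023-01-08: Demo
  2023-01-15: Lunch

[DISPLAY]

           January 2023          
Mo Tu We Th Fr Sa Su             
                   1             
 2*  3  4  5  6*  7  8*          
 9 10 11 12 13 14 15*            
16 17 18 19 20 21 22             
23 24 25 26 27 28 29             
30 31                            
                                 
                                 
                                 
                                 


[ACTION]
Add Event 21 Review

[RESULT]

           January 2023          
Mo Tu We Th Fr Sa Su             
                   1             
 2*  3  4  5  6*  7  8*          
 9 10 11 12 13 14 15*            
16 17 18 19 20 21* 22            
23 24 25 26 27 28 29             
30 31                            
                                 
                                 
                                 
                                 


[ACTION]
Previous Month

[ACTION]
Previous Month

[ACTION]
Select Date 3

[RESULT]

          November 2022          
Mo Tu We Th Fr Sa Su             
    1  2 [ 3]  4  5  6           
 7  8  9 10 11 12 13             
14 15 16 17 18 19 20             
21 22 23 24 25 26 27             
28 29 30                         
                                 
                                 
                                 
                                 
                                 


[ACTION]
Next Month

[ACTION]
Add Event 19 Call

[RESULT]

          December 2022          
Mo Tu We Th Fr Sa Su             
          1  2  3  4             
 5  6  7  8  9 10 11             
12 13 14 15 16 17 18             
19* 20 21 22 23 24 25            
26 27 28 29 30 31                
                                 
                                 
                                 
                                 
                                 


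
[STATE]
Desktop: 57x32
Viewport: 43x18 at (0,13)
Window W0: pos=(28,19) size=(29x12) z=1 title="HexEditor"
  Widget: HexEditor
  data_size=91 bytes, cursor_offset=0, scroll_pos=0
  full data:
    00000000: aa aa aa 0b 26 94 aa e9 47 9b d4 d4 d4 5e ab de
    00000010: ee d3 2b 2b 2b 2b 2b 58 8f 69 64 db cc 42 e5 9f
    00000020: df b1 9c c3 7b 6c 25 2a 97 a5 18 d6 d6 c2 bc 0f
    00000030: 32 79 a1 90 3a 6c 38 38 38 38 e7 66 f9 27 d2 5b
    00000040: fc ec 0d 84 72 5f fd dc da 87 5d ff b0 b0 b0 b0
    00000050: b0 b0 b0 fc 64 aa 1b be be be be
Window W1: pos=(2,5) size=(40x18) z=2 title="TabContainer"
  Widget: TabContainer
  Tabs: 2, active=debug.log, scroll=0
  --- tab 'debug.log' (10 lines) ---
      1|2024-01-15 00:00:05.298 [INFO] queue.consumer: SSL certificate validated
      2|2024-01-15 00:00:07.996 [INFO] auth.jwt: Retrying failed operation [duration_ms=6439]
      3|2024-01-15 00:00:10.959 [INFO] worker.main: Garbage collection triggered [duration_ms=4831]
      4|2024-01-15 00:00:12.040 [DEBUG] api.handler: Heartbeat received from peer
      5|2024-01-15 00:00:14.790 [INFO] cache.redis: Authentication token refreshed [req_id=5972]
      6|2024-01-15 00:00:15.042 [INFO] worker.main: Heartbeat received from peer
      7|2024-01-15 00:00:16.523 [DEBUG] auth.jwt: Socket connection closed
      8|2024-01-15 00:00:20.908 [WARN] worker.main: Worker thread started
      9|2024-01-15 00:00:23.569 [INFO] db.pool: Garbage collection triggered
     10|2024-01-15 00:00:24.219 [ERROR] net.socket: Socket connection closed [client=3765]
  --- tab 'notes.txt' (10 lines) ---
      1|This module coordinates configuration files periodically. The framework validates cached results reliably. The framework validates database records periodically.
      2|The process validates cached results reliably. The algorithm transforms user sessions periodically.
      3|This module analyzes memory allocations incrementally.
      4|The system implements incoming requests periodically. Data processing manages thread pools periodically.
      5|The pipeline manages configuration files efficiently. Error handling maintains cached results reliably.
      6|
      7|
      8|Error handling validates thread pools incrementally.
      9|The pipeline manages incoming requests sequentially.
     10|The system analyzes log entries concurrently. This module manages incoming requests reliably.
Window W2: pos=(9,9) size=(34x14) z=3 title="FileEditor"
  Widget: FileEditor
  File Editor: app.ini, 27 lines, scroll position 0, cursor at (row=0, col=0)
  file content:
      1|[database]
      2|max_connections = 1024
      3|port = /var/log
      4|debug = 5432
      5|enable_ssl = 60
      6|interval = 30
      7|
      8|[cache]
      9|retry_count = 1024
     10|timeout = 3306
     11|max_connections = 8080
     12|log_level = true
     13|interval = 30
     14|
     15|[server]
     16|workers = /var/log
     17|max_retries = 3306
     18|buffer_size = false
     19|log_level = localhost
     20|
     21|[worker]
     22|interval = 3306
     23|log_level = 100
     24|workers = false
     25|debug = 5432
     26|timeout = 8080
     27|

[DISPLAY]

  ┃2024-0┃max_connections = 1024         █┃
  ┃2024-0┃port = /var/log                ░┃
  ┃2024-0┃debug = 5432                   ░┃
  ┃2024-0┃enable_ssl = 60                ░┃
  ┃2024-0┃interval = 30                  ░┃
  ┃2024-0┃                               ░┃
  ┃2024-0┃[cache]                        ░┃
  ┃      ┃retry_count = 1024             ░┃
  ┃      ┃timeout = 3306                 ▼┃
  ┗━━━━━━┗━━━━━━━━━━━━━━━━━━━━━━━━━━━━━━━━┛
                            ┃00000010  ee d
                            ┃00000020  df b
                            ┃00000030  32 7
                            ┃00000040  fc e
                            ┃00000050  b0 b
                            ┃              
                            ┃              
                            ┗━━━━━━━━━━━━━━


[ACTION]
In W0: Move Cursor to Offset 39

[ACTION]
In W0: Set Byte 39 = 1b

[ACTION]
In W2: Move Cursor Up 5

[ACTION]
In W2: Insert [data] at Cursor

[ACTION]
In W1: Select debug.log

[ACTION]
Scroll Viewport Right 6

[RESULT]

4-0┃max_connections = 1024         █┃      
4-0┃port = /var/log                ░┃      
4-0┃debug = 5432                   ░┃      
4-0┃enable_ssl = 60                ░┃      
4-0┃interval = 30                  ░┃      
4-0┃                               ░┃      
4-0┃[cache]                        ░┃━━━━━━
   ┃retry_count = 1024             ░┃      
   ┃timeout = 3306                 ▼┃──────
━━━┗━━━━━━━━━━━━━━━━━━━━━━━━━━━━━━━━┛a aa 0
                      ┃00000010  ee d3 2b 2
                      ┃00000020  df b1 9c c
                      ┃00000030  32 79 a1 9
                      ┃00000040  fc ec 0d 8
                      ┃00000050  b0 b0 b0 f
                      ┃                    
                      ┃                    
                      ┗━━━━━━━━━━━━━━━━━━━━


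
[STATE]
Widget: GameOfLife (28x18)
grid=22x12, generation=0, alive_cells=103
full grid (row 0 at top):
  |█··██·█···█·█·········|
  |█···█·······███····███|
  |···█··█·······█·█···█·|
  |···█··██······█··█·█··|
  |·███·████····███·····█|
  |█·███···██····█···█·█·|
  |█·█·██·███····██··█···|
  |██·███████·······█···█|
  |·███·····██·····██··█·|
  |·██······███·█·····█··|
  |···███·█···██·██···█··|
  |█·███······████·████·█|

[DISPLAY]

Gen: 0                      
█··██·█···█·█·········      
█···█·······███····███      
···█··█·······█·█···█·      
···█··██······█··█·█··      
·███·████····███·····█      
█·███···██····█···█·█·      
█·█·██·███····██··█···      
██·███████·······█···█      
·███·····██·····██··█·      
·██······███·█·····█··      
···███·█···██·██···█··      
█·███······████·████·█      
                            
                            
                            
                            
                            


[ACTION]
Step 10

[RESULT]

Gen: 10                     
······················      
·····██···············      
····█··█····█·········      
····█·█····██·········      
·····█·····█··█·····██      
··············█·█····█      
··············█·····██      
··············██····█·      
···············█··██··      
···············█······      
······················      
······················      
                            
                            
                            
                            
                            


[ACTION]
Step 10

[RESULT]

Gen: 20                     
······················      
·····██···············      
····█··█···█··········      
····█·█····█··········      
·····█·····█··········      
···················██·      
···················███      
···············█·█···█      
·············███·█····      
·············█··██····      
·············█··██····      
··············█·█·····      
                            
                            
                            
                            
                            
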